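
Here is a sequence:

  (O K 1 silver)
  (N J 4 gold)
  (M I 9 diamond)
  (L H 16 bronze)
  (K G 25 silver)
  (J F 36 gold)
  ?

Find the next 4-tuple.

(I E 49 diamond)

First letter — letters move back 1 place in the alphabet: O, N, M, L, K, J → I.
For the second letter, letters move back 1 place in the alphabet: K, J, I, H, G, F → E.
Third coordinate: 1, 4, 9, 16, 25, 36 → 49 (perfect squares: 1², 2², 3², …).
Rank goes silver, gold, diamond, bronze, silver, gold → diamond (repeats silver → gold → diamond → bronze).
Putting it together: (I E 49 diamond).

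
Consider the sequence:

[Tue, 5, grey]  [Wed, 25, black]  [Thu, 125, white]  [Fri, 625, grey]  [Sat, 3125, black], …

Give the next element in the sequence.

Day: Tue, Wed, Thu, Fri, Sat → Sun (runs through the weekdays Mon→Sun).
Second component: ×5 each step; 5, 25, 125, 625, 3125 → 15625.
Shade: repeats grey → black → white, so grey, black, white, grey, black → white.
So the next element is [Sun, 15625, white].

[Sun, 15625, white]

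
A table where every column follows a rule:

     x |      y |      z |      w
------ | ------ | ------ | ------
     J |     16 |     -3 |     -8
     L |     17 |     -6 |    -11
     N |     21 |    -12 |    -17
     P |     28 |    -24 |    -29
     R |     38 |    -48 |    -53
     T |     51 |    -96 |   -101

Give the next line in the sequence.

Column x: letters move forward 2 places in the alphabet; J, L, N, P, R, T → V.
Column y: 16, 17, 21, 28, 38, 51 → 67 (differences are 1, 4, 7, … (increasing by 3 each time)).
Column z: ×2 each step; -3, -6, -12, -24, -48, -96 → -192.
Column w: -8, -11, -17, -29, -53, -101 → -197 (always 5 less than the column z).
So the next line is V  67  -192  -197.

V  67  -192  -197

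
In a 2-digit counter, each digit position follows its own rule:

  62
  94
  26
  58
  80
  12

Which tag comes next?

44

First digit — +3 each step, mod 10: 6, 9, 2, 5, 8, 1 → 4.
Second digit: 2, 4, 6, 8, 0, 2 → 4 (+2 each step, mod 10).
So the next tag is 44.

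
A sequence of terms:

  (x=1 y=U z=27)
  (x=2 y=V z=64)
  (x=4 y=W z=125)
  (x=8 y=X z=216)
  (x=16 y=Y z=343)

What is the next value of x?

32

X — ×2 each step: 1, 2, 4, 8, 16 → 32.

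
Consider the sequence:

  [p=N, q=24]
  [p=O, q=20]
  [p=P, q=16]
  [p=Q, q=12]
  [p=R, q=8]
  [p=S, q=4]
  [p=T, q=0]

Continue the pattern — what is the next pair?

[p=U, q=-4]

P goes N, O, P, Q, R, S, T → U (letters move forward 1 place in the alphabet).
Q: −4 each step; 24, 20, 16, 12, 8, 4, 0 → -4.
Combining the parts gives [p=U, q=-4].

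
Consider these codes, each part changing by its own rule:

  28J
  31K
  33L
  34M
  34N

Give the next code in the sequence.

33O

First component: 28, 31, 33, 34, 34 → 33 (differences are 3, 2, 1, … (decreasing by 1 each time)).
Letter: letters move forward 1 place in the alphabet, so J, K, L, M, N → O.
So the next code is 33O.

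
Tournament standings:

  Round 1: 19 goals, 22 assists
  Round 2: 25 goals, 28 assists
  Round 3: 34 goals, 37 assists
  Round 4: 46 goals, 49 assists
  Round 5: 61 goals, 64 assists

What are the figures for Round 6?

79 goals, 82 assists

Goals goes 19, 25, 34, 46, 61 → 79 (differences are 6, 9, 12, … (increasing by 3 each time)).
Assists: always 3 more than the goals; 22, 28, 37, 49, 64 → 82.
Putting it together: 79 goals, 82 assists.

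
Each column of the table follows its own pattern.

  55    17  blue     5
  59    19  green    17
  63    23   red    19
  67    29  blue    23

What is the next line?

First component — +4 each step: 55, 59, 63, 67 → 71.
Second component: differences are 2, 4, 6, … (increasing by 2 each time); 17, 19, 23, 29 → 37.
Colour: repeats blue → green → red, so blue, green, red, blue → green.
Fourth component: always the previous value of the second component; 5, 17, 19, 23 → 29.
Putting it together: 71  37  green  29.

71  37  green  29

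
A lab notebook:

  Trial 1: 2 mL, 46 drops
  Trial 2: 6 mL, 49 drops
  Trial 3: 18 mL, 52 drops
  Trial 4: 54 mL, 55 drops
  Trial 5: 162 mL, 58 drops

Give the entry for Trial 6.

486 mL, 61 drops

ML goes 2, 6, 18, 54, 162 → 486 (×3 each step).
Drops — +3 each step: 46, 49, 52, 55, 58 → 61.
So the next record is 486 mL, 61 drops.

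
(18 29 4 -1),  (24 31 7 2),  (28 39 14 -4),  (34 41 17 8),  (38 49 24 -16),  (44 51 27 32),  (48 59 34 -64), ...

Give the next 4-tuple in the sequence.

For the first slot, alternating steps +6, +4, +6, +4, …: 18, 24, 28, 34, 38, 44, 48 → 54.
Second slot: 29, 31, 39, 41, 49, 51, 59 → 61 (alternating steps +2, +8, +2, +8, …).
For the third slot, alternating steps +3, +7, +3, +7, …: 4, 7, 14, 17, 24, 27, 34 → 37.
Fourth slot: ×(-2) each step; -1, 2, -4, 8, -16, 32, -64 → 128.
Combining the parts gives (54 61 37 128).

(54 61 37 128)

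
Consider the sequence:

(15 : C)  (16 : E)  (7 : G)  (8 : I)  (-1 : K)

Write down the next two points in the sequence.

First slot: alternating steps +1, −9, +1, −9, …; 15, 16, 7, 8, -1 → 0 → -9.
Letter goes C, E, G, I, K → M → O (letters move forward 2 places in the alphabet).
Putting the parts together: (0 : M) and then (-9 : O).

(0 : M), (-9 : O)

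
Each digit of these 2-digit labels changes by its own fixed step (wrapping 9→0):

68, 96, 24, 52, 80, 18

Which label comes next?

46

First digit goes 6, 9, 2, 5, 8, 1 → 4 (+3 each step, mod 10).
Second digit: −2 each step, mod 10; 8, 6, 4, 2, 0, 8 → 6.
So the next label is 46.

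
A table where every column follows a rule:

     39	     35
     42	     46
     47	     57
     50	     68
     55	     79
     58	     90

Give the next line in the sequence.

First component — alternating steps +3, +5, +3, +5, …: 39, 42, 47, 50, 55, 58 → 63.
Second component goes 35, 46, 57, 68, 79, 90 → 101 (+11 each step).
So the next line is 63  101.

63  101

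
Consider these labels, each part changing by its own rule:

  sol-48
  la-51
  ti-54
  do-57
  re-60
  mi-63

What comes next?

fa-66

Note: runs through the solfège scale do→ti; sol, la, ti, do, re, mi → fa.
Second component: +3 each step; 48, 51, 54, 57, 60, 63 → 66.
Putting it together: fa-66.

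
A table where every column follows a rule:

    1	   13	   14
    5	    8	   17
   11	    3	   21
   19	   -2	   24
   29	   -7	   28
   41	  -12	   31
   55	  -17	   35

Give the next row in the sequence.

First component: differences are 4, 6, 8, … (increasing by 2 each time), so 1, 5, 11, 19, 29, 41, 55 → 71.
Second component — −5 each step: 13, 8, 3, -2, -7, -12, -17 → -22.
Third component: alternating steps +3, +4, +3, +4, …, so 14, 17, 21, 24, 28, 31, 35 → 38.
So the next row is 71  -22  38.

71  -22  38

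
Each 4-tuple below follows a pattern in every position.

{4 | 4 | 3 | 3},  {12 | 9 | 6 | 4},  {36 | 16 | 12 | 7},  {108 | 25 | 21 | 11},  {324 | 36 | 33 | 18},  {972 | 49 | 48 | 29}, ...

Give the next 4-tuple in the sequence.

{2916 | 64 | 66 | 47}

First coordinate — ×3 each step: 4, 12, 36, 108, 324, 972 → 2916.
Second coordinate goes 4, 9, 16, 25, 36, 49 → 64 (perfect squares: 2², 3², 4², …).
Third coordinate: differences are 3, 6, 9, … (increasing by 3 each time), so 3, 6, 12, 21, 33, 48 → 66.
Fourth coordinate goes 3, 4, 7, 11, 18, 29 → 47 (each term is the sum of the two before it).
Putting it together: {2916 | 64 | 66 | 47}.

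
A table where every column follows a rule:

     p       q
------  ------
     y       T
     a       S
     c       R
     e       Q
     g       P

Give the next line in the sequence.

i  O

Column p: letters move forward 2 places in the alphabet, wrapping Z→A; y, a, c, e, g → i.
Column q: letters move back 1 place in the alphabet; T, S, R, Q, P → O.
Combining the parts gives i  O.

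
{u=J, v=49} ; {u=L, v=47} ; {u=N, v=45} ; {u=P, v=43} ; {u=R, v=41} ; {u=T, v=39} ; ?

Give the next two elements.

U: letters move forward 2 places in the alphabet; J, L, N, P, R, T → V → X.
V: −2 each step; 49, 47, 45, 43, 41, 39 → 37 → 35.
Putting the parts together: {u=V, v=37} and then {u=X, v=35}.

{u=V, v=37}, {u=X, v=35}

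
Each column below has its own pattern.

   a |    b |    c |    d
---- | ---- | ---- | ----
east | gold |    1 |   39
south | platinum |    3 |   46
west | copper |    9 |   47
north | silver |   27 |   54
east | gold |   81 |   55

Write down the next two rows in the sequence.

For the column a, repeats east → south → west → north: east, south, west, north, east → south → west.
Column b: repeats gold → platinum → copper → silver; gold, platinum, copper, silver, gold → platinum → copper.
Column c — ×3 each step: 1, 3, 9, 27, 81 → 243 → 729.
Column d: 39, 46, 47, 54, 55 → 62 → 63 (alternating steps +7, +1, +7, +1, …).
Putting the parts together: south  platinum  243  62 and then west  copper  729  63.

south  platinum  243  62; west  copper  729  63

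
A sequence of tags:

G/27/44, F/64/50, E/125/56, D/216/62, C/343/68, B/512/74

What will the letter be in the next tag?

A

Letter goes G, F, E, D, C, B → A (letters move back 1 place in the alphabet).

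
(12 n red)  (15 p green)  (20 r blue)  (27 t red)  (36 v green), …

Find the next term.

(47 x blue)

First slot: differences are 3, 5, 7, … (increasing by 2 each time), so 12, 15, 20, 27, 36 → 47.
Letter: letters move forward 2 places in the alphabet, so n, p, r, t, v → x.
Colour goes red, green, blue, red, green → blue (repeats red → green → blue).
Putting it together: (47 x blue).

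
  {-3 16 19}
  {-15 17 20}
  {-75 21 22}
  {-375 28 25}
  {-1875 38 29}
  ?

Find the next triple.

{-9375 51 34}

First slot: ×5 each step, so -3, -15, -75, -375, -1875 → -9375.
Second slot goes 16, 17, 21, 28, 38 → 51 (differences are 1, 4, 7, … (increasing by 3 each time)).
Third slot: 19, 20, 22, 25, 29 → 34 (differences are 1, 2, 3, … (increasing by 1 each time)).
So the next triple is {-9375 51 34}.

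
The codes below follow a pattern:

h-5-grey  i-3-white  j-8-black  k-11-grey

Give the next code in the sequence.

Letter — letters move forward 1 place in the alphabet: h, i, j, k → l.
Second component: each term is the sum of the two before it; 5, 3, 8, 11 → 19.
Shade: repeats grey → white → black; grey, white, black, grey → white.
So the next code is l-19-white.

l-19-white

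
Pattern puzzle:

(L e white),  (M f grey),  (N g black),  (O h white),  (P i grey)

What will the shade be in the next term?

black

Shade: repeats white → grey → black; white, grey, black, white, grey → black.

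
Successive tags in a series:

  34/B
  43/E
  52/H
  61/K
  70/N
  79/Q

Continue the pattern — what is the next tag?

88/T

First component: +9 each step; 34, 43, 52, 61, 70, 79 → 88.
Letter — letters move forward 3 places in the alphabet: B, E, H, K, N, Q → T.
Combining the parts gives 88/T.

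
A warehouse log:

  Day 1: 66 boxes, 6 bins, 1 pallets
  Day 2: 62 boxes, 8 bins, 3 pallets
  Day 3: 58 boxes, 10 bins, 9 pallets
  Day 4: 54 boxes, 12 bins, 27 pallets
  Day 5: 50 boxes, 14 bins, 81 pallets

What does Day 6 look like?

Boxes goes 66, 62, 58, 54, 50 → 46 (−4 each step).
Bins — +2 each step: 6, 8, 10, 12, 14 → 16.
For the pallets, ×3 each step: 1, 3, 9, 27, 81 → 243.
Putting it together: 46 boxes, 16 bins, 243 pallets.

46 boxes, 16 bins, 243 pallets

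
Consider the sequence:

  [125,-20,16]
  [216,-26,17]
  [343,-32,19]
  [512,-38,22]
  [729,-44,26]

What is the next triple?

First part goes 125, 216, 343, 512, 729 → 1000 (perfect cubes: 5³, 6³, 7³, …).
Second part goes -20, -26, -32, -38, -44 → -50 (−6 each step).
For the third part, differences are 1, 2, 3, … (increasing by 1 each time): 16, 17, 19, 22, 26 → 31.
Combining the parts gives [1000,-50,31].

[1000,-50,31]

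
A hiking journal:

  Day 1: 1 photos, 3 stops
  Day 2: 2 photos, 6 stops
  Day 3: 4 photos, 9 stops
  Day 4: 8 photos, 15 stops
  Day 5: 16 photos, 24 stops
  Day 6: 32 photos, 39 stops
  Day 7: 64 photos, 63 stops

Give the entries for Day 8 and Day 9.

128 photos, 102 stops; 256 photos, 165 stops

Photos: ×2 each step; 1, 2, 4, 8, 16, 32, 64 → 128 → 256.
Stops — each term is the sum of the two before it: 3, 6, 9, 15, 24, 39, 63 → 102 → 165.
So the next two rows are 128 photos, 102 stops and 256 photos, 165 stops.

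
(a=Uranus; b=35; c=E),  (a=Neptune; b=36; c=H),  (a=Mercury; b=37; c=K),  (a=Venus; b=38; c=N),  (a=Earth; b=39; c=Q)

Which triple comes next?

(a=Mars; b=40; c=T)

A: Uranus, Neptune, Mercury, Venus, Earth → Mars (runs through the planets Mercury→Neptune).
For the b, +1 each step: 35, 36, 37, 38, 39 → 40.
C — letters move forward 3 places in the alphabet: E, H, K, N, Q → T.
So the next triple is (a=Mars; b=40; c=T).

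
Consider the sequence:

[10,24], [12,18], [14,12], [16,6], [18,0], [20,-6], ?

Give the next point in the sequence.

[22,-12]

First component: +2 each step, so 10, 12, 14, 16, 18, 20 → 22.
Second component — −6 each step: 24, 18, 12, 6, 0, -6 → -12.
Combining the parts gives [22,-12].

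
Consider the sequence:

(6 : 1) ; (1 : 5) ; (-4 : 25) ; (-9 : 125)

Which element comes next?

(-14 : 625)

First value: −5 each step; 6, 1, -4, -9 → -14.
Second value: ×5 each step; 1, 5, 25, 125 → 625.
Putting it together: (-14 : 625).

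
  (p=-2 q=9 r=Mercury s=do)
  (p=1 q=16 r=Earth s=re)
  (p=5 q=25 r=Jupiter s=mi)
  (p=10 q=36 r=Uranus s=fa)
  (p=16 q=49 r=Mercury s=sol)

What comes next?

P: differences are 3, 4, 5, … (increasing by 1 each time), so -2, 1, 5, 10, 16 → 23.
Q: 9, 16, 25, 36, 49 → 64 (perfect squares: 3², 4², 5², …).
R: repeats Mercury → Earth → Jupiter → Uranus; Mercury, Earth, Jupiter, Uranus, Mercury → Earth.
S: runs through the solfège scale do→ti; do, re, mi, fa, sol → la.
Combining the parts gives (p=23 q=64 r=Earth s=la).

(p=23 q=64 r=Earth s=la)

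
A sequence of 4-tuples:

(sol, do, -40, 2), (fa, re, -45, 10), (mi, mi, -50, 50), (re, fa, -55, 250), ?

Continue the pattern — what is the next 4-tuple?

(do, sol, -60, 1250)

First note: runs backward through the solfège scale do→ti, so sol, fa, mi, re → do.
Second note: do, re, mi, fa → sol (runs through the solfège scale do→ti).
Third slot goes -40, -45, -50, -55 → -60 (−5 each step).
For the fourth slot, ×5 each step: 2, 10, 50, 250 → 1250.
Combining the parts gives (do, sol, -60, 1250).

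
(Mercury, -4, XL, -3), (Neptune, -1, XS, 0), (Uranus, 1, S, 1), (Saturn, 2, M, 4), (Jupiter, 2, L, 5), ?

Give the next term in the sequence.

(Mars, 1, XL, 8)

Planet goes Mercury, Neptune, Uranus, Saturn, Jupiter → Mars (runs backward through the planets Mercury→Neptune).
Second slot: -4, -1, 1, 2, 2 → 1 (differences are 3, 2, 1, … (decreasing by 1 each time)).
For the size, runs through clothing sizes XS→XL: XL, XS, S, M, L → XL.
Fourth slot: alternating steps +3, +1, +3, +1, …; -3, 0, 1, 4, 5 → 8.
So the next term is (Mars, 1, XL, 8).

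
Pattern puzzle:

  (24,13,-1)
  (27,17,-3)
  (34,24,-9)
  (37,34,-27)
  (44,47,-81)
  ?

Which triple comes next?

(47,63,-243)

First slot: 24, 27, 34, 37, 44 → 47 (alternating steps +3, +7, +3, +7, …).
Second slot goes 13, 17, 24, 34, 47 → 63 (differences are 4, 7, 10, … (increasing by 3 each time)).
For the third slot, ×3 each step: -1, -3, -9, -27, -81 → -243.
So the next triple is (47,63,-243).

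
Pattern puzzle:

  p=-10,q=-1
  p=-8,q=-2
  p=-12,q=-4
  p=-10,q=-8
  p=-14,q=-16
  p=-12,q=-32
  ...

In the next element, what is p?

-16

P: -10, -8, -12, -10, -14, -12 → -16 (alternating steps +2, −4, +2, −4, …).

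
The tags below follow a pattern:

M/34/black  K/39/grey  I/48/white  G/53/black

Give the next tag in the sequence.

E/62/grey

For the letter, letters move back 2 places in the alphabet: M, K, I, G → E.
Second component — alternating steps +5, +9, +5, +9, …: 34, 39, 48, 53 → 62.
Shade goes black, grey, white, black → grey (repeats black → grey → white).
Putting it together: E/62/grey.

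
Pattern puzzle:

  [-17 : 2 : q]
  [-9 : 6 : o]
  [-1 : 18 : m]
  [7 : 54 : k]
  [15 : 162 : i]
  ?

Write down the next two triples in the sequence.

[23 : 486 : g], [31 : 1458 : e]

First part: +8 each step, so -17, -9, -1, 7, 15 → 23 → 31.
Second part: 2, 6, 18, 54, 162 → 486 → 1458 (×3 each step).
Letter: letters move back 2 places in the alphabet, so q, o, m, k, i → g → e.
Putting the parts together: [23 : 486 : g] and then [31 : 1458 : e].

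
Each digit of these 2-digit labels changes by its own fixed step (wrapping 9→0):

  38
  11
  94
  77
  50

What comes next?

First digit: −2 each step, mod 10; 3, 1, 9, 7, 5 → 3.
Second digit: +3 each step, mod 10, so 8, 1, 4, 7, 0 → 3.
So the next label is 33.

33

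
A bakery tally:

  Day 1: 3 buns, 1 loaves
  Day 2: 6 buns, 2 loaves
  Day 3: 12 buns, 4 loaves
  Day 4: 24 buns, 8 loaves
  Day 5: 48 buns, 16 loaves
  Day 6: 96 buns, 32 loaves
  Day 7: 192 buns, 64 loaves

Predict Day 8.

384 buns, 128 loaves

Buns — ×2 each step: 3, 6, 12, 24, 48, 96, 192 → 384.
Loaves: 1, 2, 4, 8, 16, 32, 64 → 128 (×2 each step).
So the next line is 384 buns, 128 loaves.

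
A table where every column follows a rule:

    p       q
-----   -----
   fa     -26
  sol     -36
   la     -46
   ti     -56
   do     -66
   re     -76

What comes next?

Column p: runs through the solfège scale do→ti, so fa, sol, la, ti, do, re → mi.
For the column q, −10 each step: -26, -36, -46, -56, -66, -76 → -86.
Combining the parts gives mi  -86.

mi  -86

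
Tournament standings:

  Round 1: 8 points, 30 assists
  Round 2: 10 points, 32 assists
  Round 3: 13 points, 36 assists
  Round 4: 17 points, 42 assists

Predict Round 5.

22 points, 50 assists

Points: differences are 2, 3, 4, … (increasing by 1 each time); 8, 10, 13, 17 → 22.
Assists: differences are 2, 4, 6, … (increasing by 2 each time), so 30, 32, 36, 42 → 50.
Combining the parts gives 22 points, 50 assists.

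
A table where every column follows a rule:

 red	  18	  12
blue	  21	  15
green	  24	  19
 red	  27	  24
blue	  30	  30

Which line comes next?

green  33  37

Colour: repeats red → blue → green; red, blue, green, red, blue → green.
Second component: +3 each step; 18, 21, 24, 27, 30 → 33.
Third component: differences are 3, 4, 5, … (increasing by 1 each time), so 12, 15, 19, 24, 30 → 37.
Combining the parts gives green  33  37.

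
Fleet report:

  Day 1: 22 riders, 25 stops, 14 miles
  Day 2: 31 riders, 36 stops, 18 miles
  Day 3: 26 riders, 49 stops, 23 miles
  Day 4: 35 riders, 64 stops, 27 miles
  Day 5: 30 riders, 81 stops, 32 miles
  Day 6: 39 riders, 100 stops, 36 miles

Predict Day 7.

34 riders, 121 stops, 41 miles

Riders goes 22, 31, 26, 35, 30, 39 → 34 (alternating steps +9, −5, +9, −5, …).
Stops: 25, 36, 49, 64, 81, 100 → 121 (perfect squares: 5², 6², 7², …).
Miles: alternating steps +4, +5, +4, +5, …; 14, 18, 23, 27, 32, 36 → 41.
So the next row is 34 riders, 121 stops, 41 miles.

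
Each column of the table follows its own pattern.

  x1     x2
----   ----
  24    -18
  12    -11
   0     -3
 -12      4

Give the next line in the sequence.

For the column x1, −12 each step: 24, 12, 0, -12 → -24.
Column x2: alternating steps +7, +8, +7, +8, …, so -18, -11, -3, 4 → 12.
Combining the parts gives -24  12.

-24  12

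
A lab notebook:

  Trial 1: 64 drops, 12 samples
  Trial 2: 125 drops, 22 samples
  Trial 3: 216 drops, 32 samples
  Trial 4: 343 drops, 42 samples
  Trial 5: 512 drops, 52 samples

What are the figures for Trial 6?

729 drops, 62 samples

For the drops, perfect cubes: 4³, 5³, 6³, …: 64, 125, 216, 343, 512 → 729.
Samples: 12, 22, 32, 42, 52 → 62 (+10 each step).
Combining the parts gives 729 drops, 62 samples.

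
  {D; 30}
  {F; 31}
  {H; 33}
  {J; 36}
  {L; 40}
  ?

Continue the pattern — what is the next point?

{N; 45}

Letter goes D, F, H, J, L → N (letters move forward 2 places in the alphabet).
Second value: 30, 31, 33, 36, 40 → 45 (differences are 1, 2, 3, … (increasing by 1 each time)).
Putting it together: {N; 45}.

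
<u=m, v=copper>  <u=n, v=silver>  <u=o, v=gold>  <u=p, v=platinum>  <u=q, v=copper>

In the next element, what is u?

r

U: letters move forward 1 place in the alphabet, so m, n, o, p, q → r.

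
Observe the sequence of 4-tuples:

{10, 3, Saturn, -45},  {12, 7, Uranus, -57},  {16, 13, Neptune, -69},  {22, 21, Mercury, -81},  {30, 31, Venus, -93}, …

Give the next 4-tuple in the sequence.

For the first value, differences are 2, 4, 6, … (increasing by 2 each time): 10, 12, 16, 22, 30 → 40.
Second value: 3, 7, 13, 21, 31 → 43 (differences are 4, 6, 8, … (increasing by 2 each time)).
Planet — runs through the planets Mercury→Neptune: Saturn, Uranus, Neptune, Mercury, Venus → Earth.
Fourth value goes -45, -57, -69, -81, -93 → -105 (−12 each step).
Putting it together: {40, 43, Earth, -105}.

{40, 43, Earth, -105}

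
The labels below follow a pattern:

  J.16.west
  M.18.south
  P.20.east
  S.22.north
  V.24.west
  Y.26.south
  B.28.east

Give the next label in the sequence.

E.30.north

Letter: J, M, P, S, V, Y, B → E (letters move forward 3 places in the alphabet, wrapping Z→A).
Second component goes 16, 18, 20, 22, 24, 26, 28 → 30 (+2 each step).
Direction — repeats west → south → east → north: west, south, east, north, west, south, east → north.
Putting it together: E.30.north.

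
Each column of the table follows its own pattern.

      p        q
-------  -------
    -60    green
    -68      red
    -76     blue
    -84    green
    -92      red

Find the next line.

Column p: −8 each step, so -60, -68, -76, -84, -92 → -100.
Column q: repeats green → red → blue; green, red, blue, green, red → blue.
Combining the parts gives -100  blue.

-100  blue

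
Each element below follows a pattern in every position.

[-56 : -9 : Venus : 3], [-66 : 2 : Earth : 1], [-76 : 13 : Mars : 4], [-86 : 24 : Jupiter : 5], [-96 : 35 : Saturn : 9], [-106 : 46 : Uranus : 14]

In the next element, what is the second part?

First part: −10 each step; -56, -66, -76, -86, -96, -106 → -116.
Second part: -9, 2, 13, 24, 35, 46 → 57 (+11 each step).
Planet: runs through the planets Mercury→Neptune; Venus, Earth, Mars, Jupiter, Saturn, Uranus → Neptune.
Fourth part — each term is the sum of the two before it: 3, 1, 4, 5, 9, 14 → 23.

57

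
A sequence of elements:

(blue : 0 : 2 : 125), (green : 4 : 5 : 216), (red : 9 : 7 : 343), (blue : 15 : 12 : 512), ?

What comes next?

Colour: repeats blue → green → red; blue, green, red, blue → green.
Second component — differences are 4, 5, 6, … (increasing by 1 each time): 0, 4, 9, 15 → 22.
Third component: each term is the sum of the two before it; 2, 5, 7, 12 → 19.
Fourth component goes 125, 216, 343, 512 → 729 (perfect cubes: 5³, 6³, 7³, …).
Putting it together: (green : 22 : 19 : 729).

(green : 22 : 19 : 729)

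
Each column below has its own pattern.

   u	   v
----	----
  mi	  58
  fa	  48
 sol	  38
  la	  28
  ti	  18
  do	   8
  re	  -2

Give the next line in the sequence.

mi  -12

Column u goes mi, fa, sol, la, ti, do, re → mi (runs through the solfège scale do→ti).
Column v: −10 each step; 58, 48, 38, 28, 18, 8, -2 → -12.
Combining the parts gives mi  -12.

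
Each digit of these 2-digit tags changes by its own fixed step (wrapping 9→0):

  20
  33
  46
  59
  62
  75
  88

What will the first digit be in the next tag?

First digit: +1 each step, mod 10, so 2, 3, 4, 5, 6, 7, 8 → 9.

9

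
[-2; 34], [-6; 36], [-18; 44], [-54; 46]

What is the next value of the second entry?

54

First entry: -2, -6, -18, -54 → -162 (×3 each step).
Second entry — alternating steps +2, +8, +2, +8, …: 34, 36, 44, 46 → 54.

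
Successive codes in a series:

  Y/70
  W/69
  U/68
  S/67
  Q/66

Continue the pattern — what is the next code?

Letter goes Y, W, U, S, Q → O (letters move back 2 places in the alphabet).
Second component: −1 each step; 70, 69, 68, 67, 66 → 65.
Putting it together: O/65.

O/65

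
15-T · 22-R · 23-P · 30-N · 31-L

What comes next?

For the first component, alternating steps +7, +1, +7, +1, …: 15, 22, 23, 30, 31 → 38.
Letter: letters move back 2 places in the alphabet, so T, R, P, N, L → J.
Combining the parts gives 38-J.

38-J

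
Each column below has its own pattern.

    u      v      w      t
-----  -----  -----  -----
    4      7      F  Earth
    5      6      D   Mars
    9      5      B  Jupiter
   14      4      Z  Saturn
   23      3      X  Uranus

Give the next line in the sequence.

37  2  V  Neptune

Column u: each term is the sum of the two before it; 4, 5, 9, 14, 23 → 37.
Column v: −1 each step; 7, 6, 5, 4, 3 → 2.
Column w goes F, D, B, Z, X → V (letters move back 2 places in the alphabet, wrapping A→Z).
Column t — runs through the planets Mercury→Neptune: Earth, Mars, Jupiter, Saturn, Uranus → Neptune.
So the next line is 37  2  V  Neptune.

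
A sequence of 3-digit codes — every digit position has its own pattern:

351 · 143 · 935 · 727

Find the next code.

First digit: −2 each step, mod 10; 3, 1, 9, 7 → 5.
Second digit goes 5, 4, 3, 2 → 1 (−1 each step, mod 10).
Third digit: +2 each step, mod 10; 1, 3, 5, 7 → 9.
So the next code is 519.

519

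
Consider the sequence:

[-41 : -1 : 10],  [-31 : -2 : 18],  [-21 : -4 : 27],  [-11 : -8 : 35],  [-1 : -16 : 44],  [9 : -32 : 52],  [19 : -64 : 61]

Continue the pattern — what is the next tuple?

[29 : -128 : 69]

First entry: +10 each step, so -41, -31, -21, -11, -1, 9, 19 → 29.
Second entry: ×2 each step; -1, -2, -4, -8, -16, -32, -64 → -128.
Third entry: alternating steps +8, +9, +8, +9, …, so 10, 18, 27, 35, 44, 52, 61 → 69.
Combining the parts gives [29 : -128 : 69].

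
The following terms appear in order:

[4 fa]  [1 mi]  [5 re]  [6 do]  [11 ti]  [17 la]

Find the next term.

First slot: each term is the sum of the two before it; 4, 1, 5, 6, 11, 17 → 28.
Note: runs backward through the solfège scale do→ti; fa, mi, re, do, ti, la → sol.
Putting it together: [28 sol].

[28 sol]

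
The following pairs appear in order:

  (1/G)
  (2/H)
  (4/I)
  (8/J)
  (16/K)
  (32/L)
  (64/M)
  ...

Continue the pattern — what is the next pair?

(128/N)

First value: 1, 2, 4, 8, 16, 32, 64 → 128 (×2 each step).
Letter: G, H, I, J, K, L, M → N (letters move forward 1 place in the alphabet).
Combining the parts gives (128/N).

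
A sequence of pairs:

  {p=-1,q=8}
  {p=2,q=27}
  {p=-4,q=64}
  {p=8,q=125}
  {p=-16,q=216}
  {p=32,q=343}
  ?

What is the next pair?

P: ×(-2) each step; -1, 2, -4, 8, -16, 32 → -64.
Q goes 8, 27, 64, 125, 216, 343 → 512 (perfect cubes: 2³, 3³, 4³, …).
Putting it together: {p=-64,q=512}.

{p=-64,q=512}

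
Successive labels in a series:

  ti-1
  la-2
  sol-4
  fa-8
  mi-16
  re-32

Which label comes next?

Note: runs backward through the solfège scale do→ti; ti, la, sol, fa, mi, re → do.
Second component goes 1, 2, 4, 8, 16, 32 → 64 (×2 each step).
Combining the parts gives do-64.

do-64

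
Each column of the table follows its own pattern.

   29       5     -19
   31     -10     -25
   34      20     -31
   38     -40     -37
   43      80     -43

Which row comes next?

First component: differences are 2, 3, 4, … (increasing by 1 each time); 29, 31, 34, 38, 43 → 49.
Second component goes 5, -10, 20, -40, 80 → -160 (×(-2) each step).
For the third component, −6 each step: -19, -25, -31, -37, -43 → -49.
Putting it together: 49  -160  -49.

49  -160  -49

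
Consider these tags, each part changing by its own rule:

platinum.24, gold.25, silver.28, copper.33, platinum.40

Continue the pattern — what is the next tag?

Metal: platinum, gold, silver, copper, platinum → gold (repeats platinum → gold → silver → copper).
Second component: differences are 1, 3, 5, … (increasing by 2 each time); 24, 25, 28, 33, 40 → 49.
Putting it together: gold.49.

gold.49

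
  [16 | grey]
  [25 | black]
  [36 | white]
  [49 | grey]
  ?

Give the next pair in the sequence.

First component: perfect squares: 4², 5², 6², …, so 16, 25, 36, 49 → 64.
Shade: grey, black, white, grey → black (repeats grey → black → white).
So the next pair is [64 | black].

[64 | black]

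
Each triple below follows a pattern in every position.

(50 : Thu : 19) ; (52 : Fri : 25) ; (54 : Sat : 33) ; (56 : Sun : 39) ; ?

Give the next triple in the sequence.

First part goes 50, 52, 54, 56 → 58 (+2 each step).
Day: Thu, Fri, Sat, Sun → Mon (runs through the weekdays Mon→Sun).
Third part: 19, 25, 33, 39 → 47 (alternating steps +6, +8, +6, +8, …).
Putting it together: (58 : Mon : 47).

(58 : Mon : 47)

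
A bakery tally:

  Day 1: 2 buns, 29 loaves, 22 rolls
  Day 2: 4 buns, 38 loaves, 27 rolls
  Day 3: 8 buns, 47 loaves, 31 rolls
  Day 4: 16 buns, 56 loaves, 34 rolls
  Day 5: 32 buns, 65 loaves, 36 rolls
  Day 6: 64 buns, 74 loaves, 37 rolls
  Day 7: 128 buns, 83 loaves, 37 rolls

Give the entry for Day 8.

Buns goes 2, 4, 8, 16, 32, 64, 128 → 256 (×2 each step).
Loaves: 29, 38, 47, 56, 65, 74, 83 → 92 (+9 each step).
Rolls goes 22, 27, 31, 34, 36, 37, 37 → 36 (differences are 5, 4, 3, … (decreasing by 1 each time)).
Combining the parts gives 256 buns, 92 loaves, 36 rolls.

256 buns, 92 loaves, 36 rolls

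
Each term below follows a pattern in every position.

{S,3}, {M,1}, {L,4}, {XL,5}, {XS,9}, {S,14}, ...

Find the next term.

Size goes S, M, L, XL, XS, S → M (repeats S → M → L → XL → XS).
Second slot: each term is the sum of the two before it, so 3, 1, 4, 5, 9, 14 → 23.
So the next term is {M,23}.

{M,23}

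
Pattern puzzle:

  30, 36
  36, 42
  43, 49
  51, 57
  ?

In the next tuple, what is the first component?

First component goes 30, 36, 43, 51 → 60 (differences are 6, 7, 8, … (increasing by 1 each time)).

60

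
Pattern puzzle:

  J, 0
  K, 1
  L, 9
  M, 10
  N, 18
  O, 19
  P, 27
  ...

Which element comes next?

Q, 28

Letter goes J, K, L, M, N, O, P → Q (letters move forward 1 place in the alphabet).
Second part: alternating steps +1, +8, +1, +8, …, so 0, 1, 9, 10, 18, 19, 27 → 28.
So the next element is Q, 28.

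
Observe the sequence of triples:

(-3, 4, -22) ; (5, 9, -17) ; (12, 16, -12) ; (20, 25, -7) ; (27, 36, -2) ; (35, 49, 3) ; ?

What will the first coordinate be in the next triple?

First coordinate: -3, 5, 12, 20, 27, 35 → 42 (alternating steps +8, +7, +8, +7, …).

42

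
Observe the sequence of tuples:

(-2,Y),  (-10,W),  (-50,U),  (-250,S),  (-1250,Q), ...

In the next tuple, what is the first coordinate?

First coordinate: ×5 each step; -2, -10, -50, -250, -1250 → -6250.

-6250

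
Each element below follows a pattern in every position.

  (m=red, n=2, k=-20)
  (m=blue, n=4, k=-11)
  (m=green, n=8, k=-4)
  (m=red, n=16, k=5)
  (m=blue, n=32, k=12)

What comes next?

(m=green, n=64, k=21)

M goes red, blue, green, red, blue → green (repeats red → blue → green).
N: 2, 4, 8, 16, 32 → 64 (×2 each step).
K — alternating steps +9, +7, +9, +7, …: -20, -11, -4, 5, 12 → 21.
So the next element is (m=green, n=64, k=21).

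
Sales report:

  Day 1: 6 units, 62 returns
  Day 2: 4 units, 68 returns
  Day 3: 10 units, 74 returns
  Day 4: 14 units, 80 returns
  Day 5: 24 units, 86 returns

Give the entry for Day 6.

38 units, 92 returns

Units — each term is the sum of the two before it: 6, 4, 10, 14, 24 → 38.
Returns: +6 each step; 62, 68, 74, 80, 86 → 92.
Combining the parts gives 38 units, 92 returns.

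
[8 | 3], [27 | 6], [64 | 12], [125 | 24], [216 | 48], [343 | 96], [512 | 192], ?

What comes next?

First entry: perfect cubes: 2³, 3³, 4³, …, so 8, 27, 64, 125, 216, 343, 512 → 729.
Second entry goes 3, 6, 12, 24, 48, 96, 192 → 384 (×2 each step).
Combining the parts gives [729 | 384].

[729 | 384]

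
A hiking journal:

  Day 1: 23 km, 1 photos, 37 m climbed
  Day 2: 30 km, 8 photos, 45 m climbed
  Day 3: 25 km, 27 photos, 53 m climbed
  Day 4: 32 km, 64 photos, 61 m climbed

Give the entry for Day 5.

27 km, 125 photos, 69 m climbed

For the km, alternating steps +7, −5, +7, −5, …: 23, 30, 25, 32 → 27.
Photos: perfect cubes: 1³, 2³, 3³, …, so 1, 8, 27, 64 → 125.
M climbed: +8 each step, so 37, 45, 53, 61 → 69.
So the next row is 27 km, 125 photos, 69 m climbed.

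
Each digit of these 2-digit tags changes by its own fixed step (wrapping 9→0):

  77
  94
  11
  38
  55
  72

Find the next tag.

99

First digit: +2 each step, mod 10, so 7, 9, 1, 3, 5, 7 → 9.
Second digit goes 7, 4, 1, 8, 5, 2 → 9 (−3 each step, mod 10).
So the next tag is 99.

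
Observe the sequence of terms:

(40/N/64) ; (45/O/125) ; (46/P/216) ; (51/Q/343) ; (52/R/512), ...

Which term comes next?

First slot goes 40, 45, 46, 51, 52 → 57 (alternating steps +5, +1, +5, +1, …).
Letter goes N, O, P, Q, R → S (letters move forward 1 place in the alphabet).
Third slot — perfect cubes: 4³, 5³, 6³, …: 64, 125, 216, 343, 512 → 729.
So the next term is (57/S/729).

(57/S/729)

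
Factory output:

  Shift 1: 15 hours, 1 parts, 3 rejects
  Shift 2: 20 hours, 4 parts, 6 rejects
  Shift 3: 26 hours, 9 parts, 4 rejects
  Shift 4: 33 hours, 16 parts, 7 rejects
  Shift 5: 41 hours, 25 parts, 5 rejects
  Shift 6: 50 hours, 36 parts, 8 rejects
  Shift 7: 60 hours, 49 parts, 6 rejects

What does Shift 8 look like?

Hours — differences are 5, 6, 7, … (increasing by 1 each time): 15, 20, 26, 33, 41, 50, 60 → 71.
For the parts, perfect squares: 1², 2², 3², …: 1, 4, 9, 16, 25, 36, 49 → 64.
For the rejects, alternating steps +3, −2, +3, −2, …: 3, 6, 4, 7, 5, 8, 6 → 9.
So the next row is 71 hours, 64 parts, 9 rejects.

71 hours, 64 parts, 9 rejects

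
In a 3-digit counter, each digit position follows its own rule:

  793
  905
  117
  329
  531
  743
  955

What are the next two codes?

First digit: +2 each step, mod 10; 7, 9, 1, 3, 5, 7, 9 → 1 → 3.
Second digit: +1 each step, mod 10; 9, 0, 1, 2, 3, 4, 5 → 6 → 7.
Third digit: +2 each step, mod 10; 3, 5, 7, 9, 1, 3, 5 → 7 → 9.
So the next two codes are 167 and 379.

167, 379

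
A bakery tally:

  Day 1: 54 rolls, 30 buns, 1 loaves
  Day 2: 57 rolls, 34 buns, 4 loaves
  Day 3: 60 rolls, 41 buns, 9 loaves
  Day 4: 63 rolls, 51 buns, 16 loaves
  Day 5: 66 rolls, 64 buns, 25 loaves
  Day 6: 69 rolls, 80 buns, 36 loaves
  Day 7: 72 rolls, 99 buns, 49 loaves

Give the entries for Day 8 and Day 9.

For the rolls, +3 each step: 54, 57, 60, 63, 66, 69, 72 → 75 → 78.
Buns goes 30, 34, 41, 51, 64, 80, 99 → 121 → 146 (differences are 4, 7, 10, … (increasing by 3 each time)).
For the loaves, perfect squares: 1², 2², 3², …: 1, 4, 9, 16, 25, 36, 49 → 64 → 81.
So the next two rows are 75 rolls, 121 buns, 64 loaves and 78 rolls, 146 buns, 81 loaves.

75 rolls, 121 buns, 64 loaves; 78 rolls, 146 buns, 81 loaves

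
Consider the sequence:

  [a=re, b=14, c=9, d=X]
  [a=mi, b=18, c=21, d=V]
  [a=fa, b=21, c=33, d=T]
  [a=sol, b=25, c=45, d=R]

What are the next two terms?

For the a, runs through the solfège scale do→ti: re, mi, fa, sol → la → ti.
B: alternating steps +4, +3, +4, +3, …; 14, 18, 21, 25 → 28 → 32.
C: +12 each step, so 9, 21, 33, 45 → 57 → 69.
D: letters move back 2 places in the alphabet, so X, V, T, R → P → N.
Putting the parts together: [a=la, b=28, c=57, d=P] and then [a=ti, b=32, c=69, d=N].

[a=la, b=28, c=57, d=P], [a=ti, b=32, c=69, d=N]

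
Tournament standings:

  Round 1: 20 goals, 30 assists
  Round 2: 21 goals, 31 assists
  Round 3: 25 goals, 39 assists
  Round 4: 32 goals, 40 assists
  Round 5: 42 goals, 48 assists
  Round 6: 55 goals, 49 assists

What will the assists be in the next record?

57

Assists goes 30, 31, 39, 40, 48, 49 → 57 (alternating steps +1, +8, +1, +8, …).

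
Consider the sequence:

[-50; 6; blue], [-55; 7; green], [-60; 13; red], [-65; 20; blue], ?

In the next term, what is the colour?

green

First entry: −5 each step, so -50, -55, -60, -65 → -70.
For the second entry, each term is the sum of the two before it: 6, 7, 13, 20 → 33.
Colour: repeats blue → green → red, so blue, green, red, blue → green.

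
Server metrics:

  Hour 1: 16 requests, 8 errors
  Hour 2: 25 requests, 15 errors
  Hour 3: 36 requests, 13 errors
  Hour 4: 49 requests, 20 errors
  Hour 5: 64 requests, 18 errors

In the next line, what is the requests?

81

Requests: perfect squares: 4², 5², 6², …; 16, 25, 36, 49, 64 → 81.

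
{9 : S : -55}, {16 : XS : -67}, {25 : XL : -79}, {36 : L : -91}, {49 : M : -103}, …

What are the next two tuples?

{64 : S : -115}, {81 : XS : -127}

First value: 9, 16, 25, 36, 49 → 64 → 81 (perfect squares: 3², 4², 5², …).
Size: runs backward through clothing sizes XS→XL, so S, XS, XL, L, M → S → XS.
For the third value, −12 each step: -55, -67, -79, -91, -103 → -115 → -127.
Putting the parts together: {64 : S : -115} and then {81 : XS : -127}.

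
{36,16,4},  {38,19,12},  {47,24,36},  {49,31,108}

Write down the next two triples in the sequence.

{58,40,324}, {60,51,972}

First coordinate: 36, 38, 47, 49 → 58 → 60 (alternating steps +2, +9, +2, +9, …).
Second coordinate: differences are 3, 5, 7, … (increasing by 2 each time), so 16, 19, 24, 31 → 40 → 51.
Third coordinate: ×3 each step; 4, 12, 36, 108 → 324 → 972.
Putting the parts together: {58,40,324} and then {60,51,972}.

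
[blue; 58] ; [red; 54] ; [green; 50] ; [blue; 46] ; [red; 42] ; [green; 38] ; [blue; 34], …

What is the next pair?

Colour goes blue, red, green, blue, red, green, blue → red (repeats blue → red → green).
For the second value, −4 each step: 58, 54, 50, 46, 42, 38, 34 → 30.
Putting it together: [red; 30].

[red; 30]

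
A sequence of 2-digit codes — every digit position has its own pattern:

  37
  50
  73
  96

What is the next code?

First digit: 3, 5, 7, 9 → 1 (+2 each step, mod 10).
Second digit: +3 each step, mod 10; 7, 0, 3, 6 → 9.
So the next code is 19.

19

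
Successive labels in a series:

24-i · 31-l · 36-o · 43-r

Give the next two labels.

48-u, 55-x

First component goes 24, 31, 36, 43 → 48 → 55 (alternating steps +7, +5, +7, +5, …).
For the letter, letters move forward 3 places in the alphabet: i, l, o, r → u → x.
Putting the parts together: 48-u and then 55-x.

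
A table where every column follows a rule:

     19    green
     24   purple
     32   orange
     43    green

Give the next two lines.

For the first component, differences are 5, 8, 11, … (increasing by 3 each time): 19, 24, 32, 43 → 57 → 74.
Colour: green, purple, orange, green → purple → orange (repeats green → purple → orange).
So the next two lines are 57  purple and 74  orange.

57  purple; 74  orange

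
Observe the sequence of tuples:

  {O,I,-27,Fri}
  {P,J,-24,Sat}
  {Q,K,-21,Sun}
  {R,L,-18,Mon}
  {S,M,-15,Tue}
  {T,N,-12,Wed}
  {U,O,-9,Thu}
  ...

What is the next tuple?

{V,P,-6,Fri}

First letter: O, P, Q, R, S, T, U → V (letters move forward 1 place in the alphabet).
Second letter goes I, J, K, L, M, N, O → P (letters move forward 1 place in the alphabet).
Third slot: +3 each step, so -27, -24, -21, -18, -15, -12, -9 → -6.
Day goes Fri, Sat, Sun, Mon, Tue, Wed, Thu → Fri (runs through the weekdays Mon→Sun).
So the next tuple is {V,P,-6,Fri}.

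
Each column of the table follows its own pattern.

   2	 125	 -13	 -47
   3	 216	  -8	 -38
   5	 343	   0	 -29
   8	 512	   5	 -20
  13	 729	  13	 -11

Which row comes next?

21  1000  18  -2

For the first component, each term is the sum of the two before it: 2, 3, 5, 8, 13 → 21.
Second component: perfect cubes: 5³, 6³, 7³, …, so 125, 216, 343, 512, 729 → 1000.
Third component: alternating steps +5, +8, +5, +8, …; -13, -8, 0, 5, 13 → 18.
Fourth component goes -47, -38, -29, -20, -11 → -2 (+9 each step).
So the next row is 21  1000  18  -2.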